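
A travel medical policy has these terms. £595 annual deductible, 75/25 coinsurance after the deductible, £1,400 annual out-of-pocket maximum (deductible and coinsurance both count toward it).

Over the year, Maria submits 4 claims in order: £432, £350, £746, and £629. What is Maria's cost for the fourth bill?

£157.25

Claim 1 (£432): fully absorbed by the deductible. Traveler pays £432; OOP now £432.
Claim 2 (£350): £163 to deductible, leaving £187; coinsurance £187 × 25% = £46.75. Cost to traveler: £209.75. OOP to date £641.75.
Claim 3 (£746): 25% coinsurance on £746 = £186.50. Traveler pays £186.50; OOP now £828.25.
Claim 4 (£629): deductible met; 25% of £629 = £157.25. Traveler pays £157.25; OOP now £985.50.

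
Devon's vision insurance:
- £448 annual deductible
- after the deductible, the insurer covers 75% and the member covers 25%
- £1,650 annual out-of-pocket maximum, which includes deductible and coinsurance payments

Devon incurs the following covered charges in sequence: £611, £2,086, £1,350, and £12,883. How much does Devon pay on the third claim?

Bill 1, £611: £448 finishes the deductible; £163 goes to coinsurance; coinsurance £163 × 25% = £40.75. Cost to member: £488.75. OOP to date £488.75.
Bill 2, £2,086: deductible already satisfied, so member's share is 25% × £2,086 = £521.50. Member pays £521.50; OOP now £1,010.25.
Bill 3, £1,350: 25% coinsurance on £1,350 = £337.50. Cost to member: £337.50. OOP to date £1,347.75.

£337.50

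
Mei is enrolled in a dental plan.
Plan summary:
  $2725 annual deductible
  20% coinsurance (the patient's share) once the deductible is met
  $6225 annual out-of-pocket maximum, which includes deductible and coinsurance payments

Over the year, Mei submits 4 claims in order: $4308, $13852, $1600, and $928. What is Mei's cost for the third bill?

#1 ($4308): $2725 to deductible, leaving $1583; 20% of $1583 = $316.60. Patient owes $3041.60 (running OOP $3041.60).
#2 ($13852): 20% coinsurance on $13852 = $2770.40. Cost to patient: $2770.40. OOP to date $5812.
#3 ($1600): 20% coinsurance on $1600 = $320. Cost to patient: $320. OOP to date $6132.

$320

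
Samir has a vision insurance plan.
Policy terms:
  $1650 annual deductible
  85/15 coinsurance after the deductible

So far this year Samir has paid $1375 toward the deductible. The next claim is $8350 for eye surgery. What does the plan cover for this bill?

$6863.75

Deductible still to meet: $1650 − $1375 = $275.
That leaves $8350 − $275 = $8075 for coinsurance.
15% of $8075 = $1211.25 falls to the member.
That puts the member's cost at $275 + $1211.25 = $1486.25.
Insurer pays the balance: $8350 − $1486.25 = $6863.75.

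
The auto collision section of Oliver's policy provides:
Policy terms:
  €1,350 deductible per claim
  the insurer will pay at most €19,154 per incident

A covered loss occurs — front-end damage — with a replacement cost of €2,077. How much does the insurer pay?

Subtract the deductible: €2,077 − €1,350 = €727.
€727 is within the €19,154 limit, so the insurer pays €727.

€727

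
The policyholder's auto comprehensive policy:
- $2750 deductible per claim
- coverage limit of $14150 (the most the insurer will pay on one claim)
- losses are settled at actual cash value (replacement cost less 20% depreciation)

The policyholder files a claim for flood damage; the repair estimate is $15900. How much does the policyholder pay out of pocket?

Actual cash value after 20% depreciation: $15900 × 80% = $12720.
Less the $2750 deductible: $12720 − $2750 = $9970.
$9970 is within the $14150 limit, so the insurer pays $9970.
The policyholder bears the rest of the original loss: $15900 − $9970 = $5930.

$5930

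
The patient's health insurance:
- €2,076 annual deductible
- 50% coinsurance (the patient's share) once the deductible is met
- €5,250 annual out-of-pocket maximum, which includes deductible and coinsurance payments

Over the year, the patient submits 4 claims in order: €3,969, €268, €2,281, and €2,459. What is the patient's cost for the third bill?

€1,140.50

Bill 1, €3,969: €2,076 finishes the deductible; €1,893 goes to coinsurance; coinsurance €1,893 × 50% = €946.50. Patient owes €3,022.50 (running OOP €3,022.50).
Bill 2, €268: 50% coinsurance on €268 = €134. Patient pays €134; OOP now €3,156.50.
Bill 3, €2,281: deductible already satisfied, so patient's share is 50% × €2,281 = €1,140.50. Patient owes €1,140.50 (running OOP €4,297).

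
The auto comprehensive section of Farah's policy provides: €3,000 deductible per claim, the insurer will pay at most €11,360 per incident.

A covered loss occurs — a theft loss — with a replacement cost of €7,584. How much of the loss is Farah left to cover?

€3,000

Less the €3,000 deductible: €7,584 − €3,000 = €4,584.
€4,584 is within the €11,360 limit, so the insurer pays €4,584.
Policyholder's share is the uncovered remainder: €7,584 − €4,584 = €3,000.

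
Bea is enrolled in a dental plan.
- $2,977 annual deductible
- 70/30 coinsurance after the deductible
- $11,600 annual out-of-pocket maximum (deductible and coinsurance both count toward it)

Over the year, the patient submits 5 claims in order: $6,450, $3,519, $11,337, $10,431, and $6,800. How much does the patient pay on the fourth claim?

$3,124.30

#1 ($6,450): $2,977 finishes the deductible; $3,473 goes to coinsurance; coinsurance $3,473 × 30% = $1,041.90. Patient owes $4,018.90 (running OOP $4,018.90).
#2 ($3,519): deductible already satisfied, so patient's share is 30% × $3,519 = $1,055.70. Cost to patient: $1,055.70. OOP to date $5,074.60.
#3 ($11,337): 30% coinsurance on $11,337 = $3,401.10. Patient pays $3,401.10; OOP now $8,475.70.
#4 ($10,431): 30% coinsurance on $10,431 = $3,129.30. OOP would hit $11,605 > $11,600, so the cap limits the patient to $11,600 − $8,475.70 = $3,124.30.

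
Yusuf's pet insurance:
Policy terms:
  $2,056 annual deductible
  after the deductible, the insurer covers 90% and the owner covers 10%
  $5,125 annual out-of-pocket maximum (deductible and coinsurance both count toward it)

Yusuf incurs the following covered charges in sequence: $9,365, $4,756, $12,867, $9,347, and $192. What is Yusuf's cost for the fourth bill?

Claim 1 — $9,365: deductible takes $2,056, $7,309 remains; coinsurance $7,309 × 10% = $730.90. Owner pays $2,786.90; OOP now $2,786.90.
Claim 2 — $4,756: 10% coinsurance on $4,756 = $475.60. Owner pays $475.60; OOP now $3,262.50.
Claim 3 — $12,867: deductible met; 10% of $12,867 = $1,286.70. Owner pays $1,286.70; OOP now $4,549.20.
Claim 4 — $9,347: 10% coinsurance on $9,347 = $934.70. Adding that to $4,549.20 gives $5,483.90, past the $5,125 cap; owner pays only $5,125 − $4,549.20 = $575.80.

$575.80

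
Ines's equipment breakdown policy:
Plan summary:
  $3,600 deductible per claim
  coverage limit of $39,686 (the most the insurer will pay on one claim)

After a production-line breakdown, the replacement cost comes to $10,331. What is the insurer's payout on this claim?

After the deductible, $10,331 − $3,600 = $6,731 remains.
That's under the $39,686 cap, so the insurer reimburses the full $6,731.

$6,731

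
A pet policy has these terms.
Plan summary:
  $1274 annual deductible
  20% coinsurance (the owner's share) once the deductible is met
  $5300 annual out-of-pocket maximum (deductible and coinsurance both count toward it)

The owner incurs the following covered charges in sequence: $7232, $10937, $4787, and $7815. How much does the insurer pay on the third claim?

Claim 1 — $7232: deductible takes $1274, $5958 remains; owner's 20% is $1191.60. Cost to owner: $2465.60. OOP to date $2465.60. Insurer: $7232 − $2465.60 = $4766.40.
Claim 2 — $10937: 20% coinsurance on $10937 = $2187.40. Cost to owner: $2187.40. OOP to date $4653. Insurer: $10937 − $2187.40 = $8749.60.
Claim 3 — $4787: deductible met; 20% of $4787 = $957.40. Adding that to $4653 gives $5610.40, past the $5300 cap; owner pays only $5300 − $4653 = $647. Plan pays $4787 − $647 = $4140.

$4140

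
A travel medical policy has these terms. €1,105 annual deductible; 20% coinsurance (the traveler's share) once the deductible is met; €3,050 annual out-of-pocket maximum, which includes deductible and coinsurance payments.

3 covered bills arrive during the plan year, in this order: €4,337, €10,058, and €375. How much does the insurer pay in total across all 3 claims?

€11,720

Claim 1 — €4,337: €1,105 finishes the deductible; €3,232 goes to coinsurance; 20% of €3,232 = €646.40. Cost to traveler: €1,751.40. OOP to date €1,751.40. Plan pays €4,337 − €1,751.40 = €2,585.60.
Claim 2 — €10,058: deductible met; 20% of €10,058 = €2,011.60. Adding that to €1,751.40 gives €3,763, past the €3,050 cap; traveler pays only €3,050 − €1,751.40 = €1,298.60. Insurer: €10,058 − €1,298.60 = €8,759.40.
Claim 3 — €375: deductible already satisfied, so traveler's share is 20% × €375 = €75. That would push OOP to €3,125, over the €3,050 cap, so traveler pays €3,050 − €3,050 = €0. Insurer: €375 − €0 = €375.
Insurer total: €2,585.60 + €8,759.40 + €375 = €11,720.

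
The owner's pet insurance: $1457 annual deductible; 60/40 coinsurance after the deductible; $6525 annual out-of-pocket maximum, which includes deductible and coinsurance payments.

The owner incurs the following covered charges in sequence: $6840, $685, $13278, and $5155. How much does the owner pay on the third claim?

$2640.80

Bill 1, $6840: deductible takes $1457, $5383 remains; 40% of $5383 = $2153.20. Owner pays $3610.20; OOP now $3610.20.
Bill 2, $685: 40% coinsurance on $685 = $274. Cost to owner: $274. OOP to date $3884.20.
Bill 3, $13278: deductible already satisfied, so owner's share is 40% × $13278 = $5311.20. OOP would hit $9195.40 > $6525, so the cap limits the owner to $6525 − $3884.20 = $2640.80.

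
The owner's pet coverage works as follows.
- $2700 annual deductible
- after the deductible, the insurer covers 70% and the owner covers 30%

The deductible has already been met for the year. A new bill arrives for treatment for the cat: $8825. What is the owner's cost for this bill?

With the deductible met, the entire $8825 is subject to coinsurance.
Coinsurance: $8825 × 30% = $2647.50.

$2647.50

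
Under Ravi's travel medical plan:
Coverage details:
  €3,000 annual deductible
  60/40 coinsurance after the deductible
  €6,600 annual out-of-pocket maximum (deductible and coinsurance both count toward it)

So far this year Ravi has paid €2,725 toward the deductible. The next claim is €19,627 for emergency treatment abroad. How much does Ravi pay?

€3,875

Deductible still to meet: €3,000 − €2,725 = €275.
That leaves €19,627 − €275 = €19,352 for coinsurance.
40% of €19,352 = €7,740.80 falls to the traveler.
So the traveler owes €275 + €7,740.80 = €8,015.80 before any cap.
That would bring total out-of-pocket to €10,740.80, past the €6,600 cap. The traveler is capped at €6,600 − €2,725 = €3,875 on this claim.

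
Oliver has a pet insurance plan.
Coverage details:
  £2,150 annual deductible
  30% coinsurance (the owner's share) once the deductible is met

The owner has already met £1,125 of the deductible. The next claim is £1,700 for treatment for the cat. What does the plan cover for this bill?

£472.50

Deductible still to meet: £2,150 − £1,125 = £1,025.
After the £1,025 deductible portion, £1,700 − £1,025 = £675 is subject to coinsurance.
Coinsurance: £675 × 30% = £202.50.
So the owner owes £1,025 + £202.50 = £1,227.50.
The plan picks up £1,700 − £1,227.50 = £472.50.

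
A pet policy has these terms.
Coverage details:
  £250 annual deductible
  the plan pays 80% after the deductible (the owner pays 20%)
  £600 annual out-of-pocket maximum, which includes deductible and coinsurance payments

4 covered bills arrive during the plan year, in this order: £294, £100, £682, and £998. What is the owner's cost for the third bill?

Claim 1 (£294): deductible takes £250, £44 remains; owner's 20% is £8.80. Owner owes £258.80 (running OOP £258.80).
Claim 2 (£100): 20% coinsurance on £100 = £20. Owner pays £20; OOP now £278.80.
Claim 3 (£682): 20% coinsurance on £682 = £136.40. Owner owes £136.40 (running OOP £415.20).

£136.40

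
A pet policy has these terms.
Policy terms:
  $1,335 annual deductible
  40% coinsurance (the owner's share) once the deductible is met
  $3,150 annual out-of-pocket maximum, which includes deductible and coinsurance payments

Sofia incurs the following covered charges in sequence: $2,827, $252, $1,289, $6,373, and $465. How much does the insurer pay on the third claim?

$773.40

Bill 1, $2,827: deductible takes $1,335, $1,492 remains; owner's 40% is $596.80. Cost to owner: $1,931.80. OOP to date $1,931.80. Plan pays $2,827 − $1,931.80 = $895.20.
Bill 2, $252: deductible met; 40% of $252 = $100.80. Owner pays $100.80; OOP now $2,032.60. Plan pays $252 − $100.80 = $151.20.
Bill 3, $1,289: 40% coinsurance on $1,289 = $515.60. Owner owes $515.60 (running OOP $2,548.20). Plan pays $1,289 − $515.60 = $773.40.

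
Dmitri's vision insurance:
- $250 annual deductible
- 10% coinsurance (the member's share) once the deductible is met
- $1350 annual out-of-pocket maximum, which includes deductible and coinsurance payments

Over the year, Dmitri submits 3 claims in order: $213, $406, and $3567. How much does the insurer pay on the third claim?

$3210.30

#1 ($213): all of it applies to the deductible. Cost to member: $213. OOP to date $213. Insurer: $213 − $213 = $0.
#2 ($406): deductible takes $37, $369 remains; member's 10% is $36.90. Cost to member: $73.90. OOP to date $286.90. Insurer: $406 − $73.90 = $332.10.
#3 ($3567): 10% coinsurance on $3567 = $356.70. Member owes $356.70 (running OOP $643.60). Plan pays $3567 − $356.70 = $3210.30.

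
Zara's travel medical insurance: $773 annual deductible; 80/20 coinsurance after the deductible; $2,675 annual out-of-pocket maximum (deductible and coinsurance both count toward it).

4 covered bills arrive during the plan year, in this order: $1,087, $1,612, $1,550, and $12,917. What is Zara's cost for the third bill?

$310

Claim 1 ($1,087): $773 to deductible, leaving $314; traveler's 20% is $62.80. Traveler pays $835.80; OOP now $835.80.
Claim 2 ($1,612): deductible already satisfied, so traveler's share is 20% × $1,612 = $322.40. Traveler owes $322.40 (running OOP $1,158.20).
Claim 3 ($1,550): deductible already satisfied, so traveler's share is 20% × $1,550 = $310. Cost to traveler: $310. OOP to date $1,468.20.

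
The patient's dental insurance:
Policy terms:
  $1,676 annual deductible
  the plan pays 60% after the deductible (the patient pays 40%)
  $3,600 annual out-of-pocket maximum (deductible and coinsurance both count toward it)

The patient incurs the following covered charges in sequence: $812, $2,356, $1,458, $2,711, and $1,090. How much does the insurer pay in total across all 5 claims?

$4,827

Bill 1, $812: entire amount goes to the deductible. Patient owes $812 (running OOP $812). Insurer: $812 − $812 = $0.
Bill 2, $2,356: $864 finishes the deductible; $1,492 goes to coinsurance; 40% of $1,492 = $596.80. Patient pays $1,460.80; OOP now $2,272.80. Plan pays $2,356 − $1,460.80 = $895.20.
Bill 3, $1,458: 40% coinsurance on $1,458 = $583.20. Patient owes $583.20 (running OOP $2,856). Plan pays $1,458 − $583.20 = $874.80.
Bill 4, $2,711: 40% coinsurance on $2,711 = $1,084.40. OOP would hit $3,940.40 > $3,600, so the cap limits the patient to $3,600 − $2,856 = $744. Plan pays $2,711 − $744 = $1,967.
Bill 5, $1,090: deductible met; 40% of $1,090 = $436. That would push OOP to $4,036, over the $3,600 cap, so patient pays $3,600 − $3,600 = $0. Insurer: $1,090 − $0 = $1,090.
Insurer total: $0 + $895.20 + $874.80 + $1,967 + $1,090 = $4,827.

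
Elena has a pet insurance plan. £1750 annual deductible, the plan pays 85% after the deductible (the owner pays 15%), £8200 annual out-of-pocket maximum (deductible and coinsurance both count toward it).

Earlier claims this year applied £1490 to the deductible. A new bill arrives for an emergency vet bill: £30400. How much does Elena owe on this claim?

Remaining deductible: £1750 − £1490 = £260.
After the £260 deductible portion, £30400 − £260 = £30140 is subject to coinsurance.
15% of £30140 = £4521 falls to the owner.
Owner responsibility before any cap: £260 + £4521 = £4781.
Year-to-date out-of-pocket becomes £1490 + £4781 = £6271, still under the £8200 maximum, so no cap applies.

£4781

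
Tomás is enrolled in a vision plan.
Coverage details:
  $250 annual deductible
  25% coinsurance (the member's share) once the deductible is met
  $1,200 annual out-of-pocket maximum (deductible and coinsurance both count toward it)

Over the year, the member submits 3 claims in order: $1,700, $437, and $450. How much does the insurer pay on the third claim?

Bill 1, $1,700: deductible takes $250, $1,450 remains; member's 25% is $362.50. Cost to member: $612.50. OOP to date $612.50. Insurer: $1,700 − $612.50 = $1,087.50.
Bill 2, $437: 25% coinsurance on $437 = $109.25. Member pays $109.25; OOP now $721.75. Plan pays $437 − $109.25 = $327.75.
Bill 3, $450: 25% coinsurance on $450 = $112.50. Cost to member: $112.50. OOP to date $834.25. Plan pays $450 − $112.50 = $337.50.

$337.50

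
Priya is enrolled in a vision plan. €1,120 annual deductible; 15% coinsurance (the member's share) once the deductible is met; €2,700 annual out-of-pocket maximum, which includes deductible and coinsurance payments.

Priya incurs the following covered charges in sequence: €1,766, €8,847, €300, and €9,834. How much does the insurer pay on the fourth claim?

€9,722.95

#1 (€1,766): €1,120 finishes the deductible; €646 goes to coinsurance; 15% of €646 = €96.90. Member pays €1,216.90; OOP now €1,216.90. Insurer: €1,766 − €1,216.90 = €549.10.
#2 (€8,847): deductible already satisfied, so member's share is 15% × €8,847 = €1,327.05. Cost to member: €1,327.05. OOP to date €2,543.95. Insurer: €8,847 − €1,327.05 = €7,519.95.
#3 (€300): deductible already satisfied, so member's share is 15% × €300 = €45. Cost to member: €45. OOP to date €2,588.95. Plan pays €300 − €45 = €255.
#4 (€9,834): 15% coinsurance on €9,834 = €1,475.10. That would push OOP to €4,064.05, over the €2,700 cap, so member pays €2,700 − €2,588.95 = €111.05. Insurer: €9,834 − €111.05 = €9,722.95.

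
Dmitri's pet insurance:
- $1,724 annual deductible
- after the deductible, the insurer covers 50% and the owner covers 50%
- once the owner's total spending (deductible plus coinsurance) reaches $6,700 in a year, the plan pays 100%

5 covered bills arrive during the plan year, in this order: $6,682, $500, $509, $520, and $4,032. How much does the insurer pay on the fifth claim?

#1 ($6,682): deductible takes $1,724, $4,958 remains; owner's 50% is $2,479. Owner pays $4,203; OOP now $4,203. Plan pays $6,682 − $4,203 = $2,479.
#2 ($500): deductible met; 50% of $500 = $250. Owner owes $250 (running OOP $4,453). Plan pays $500 − $250 = $250.
#3 ($509): deductible already satisfied, so owner's share is 50% × $509 = $254.50. Owner owes $254.50 (running OOP $4,707.50). Plan pays $509 − $254.50 = $254.50.
#4 ($520): 50% coinsurance on $520 = $260. Owner owes $260 (running OOP $4,967.50). Insurer: $520 − $260 = $260.
#5 ($4,032): deductible already satisfied, so owner's share is 50% × $4,032 = $2,016. OOP would hit $6,983.50 > $6,700, so the cap limits the owner to $6,700 − $4,967.50 = $1,732.50. Insurer: $4,032 − $1,732.50 = $2,299.50.

$2,299.50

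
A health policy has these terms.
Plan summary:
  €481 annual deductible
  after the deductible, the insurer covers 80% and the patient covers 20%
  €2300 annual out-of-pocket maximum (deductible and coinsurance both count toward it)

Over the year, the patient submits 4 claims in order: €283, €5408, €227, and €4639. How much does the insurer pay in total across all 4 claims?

Bill 1, €283: fully absorbed by the deductible. Patient pays €283; OOP now €283. Plan pays €283 − €283 = €0.
Bill 2, €5408: €198 finishes the deductible; €5210 goes to coinsurance; 20% of €5210 = €1042. Cost to patient: €1240. OOP to date €1523. Insurer: €5408 − €1240 = €4168.
Bill 3, €227: deductible already satisfied, so patient's share is 20% × €227 = €45.40. Patient owes €45.40 (running OOP €1568.40). Plan pays €227 − €45.40 = €181.60.
Bill 4, €4639: deductible met; 20% of €4639 = €927.80. That would push OOP to €2496.20, over the €2300 cap, so patient pays €2300 − €1568.40 = €731.60. Insurer: €4639 − €731.60 = €3907.40.
Insurer total = bills − patient's total = €10557 − €2300 = €8257.

€8257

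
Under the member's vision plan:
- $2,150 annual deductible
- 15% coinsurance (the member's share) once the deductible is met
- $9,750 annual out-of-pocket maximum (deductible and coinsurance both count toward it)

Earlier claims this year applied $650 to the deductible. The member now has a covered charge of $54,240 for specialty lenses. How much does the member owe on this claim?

$9,100

$650 of the $2,150 deductible is already met, leaving $1,500.
That leaves $54,240 − $1,500 = $52,740 for coinsurance.
Member's 15% share of $52,740 is $7,911.
Member responsibility before any cap: $1,500 + $7,911 = $9,411.
Adding $9,411 to the $650 already spent would give $10,061, which exceeds the $9,750 cap; the member pays just $9,750 − $650 = $9,100.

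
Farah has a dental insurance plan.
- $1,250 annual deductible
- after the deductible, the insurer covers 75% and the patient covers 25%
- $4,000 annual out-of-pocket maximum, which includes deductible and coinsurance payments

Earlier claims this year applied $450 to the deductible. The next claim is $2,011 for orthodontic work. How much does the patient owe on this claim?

Remaining deductible: $1,250 − $450 = $800.
The remaining $1,211 (= $2,011 − $800) moves to coinsurance.
Patient's 25% share of $1,211 is $302.75.
So the patient owes $800 + $302.75 = $1,102.75 before any cap.
Cumulative spending $450 + $1,102.75 = $1,552.75 stays under the $4,000 maximum.

$1,102.75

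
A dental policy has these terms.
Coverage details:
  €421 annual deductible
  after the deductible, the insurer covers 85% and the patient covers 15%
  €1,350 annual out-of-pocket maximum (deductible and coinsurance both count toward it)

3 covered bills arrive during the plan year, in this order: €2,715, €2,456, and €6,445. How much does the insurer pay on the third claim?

Claim 1 — €2,715: €421 to deductible, leaving €2,294; patient's 15% is €344.10. Patient owes €765.10 (running OOP €765.10). Insurer: €2,715 − €765.10 = €1,949.90.
Claim 2 — €2,456: deductible already satisfied, so patient's share is 15% × €2,456 = €368.40. Cost to patient: €368.40. OOP to date €1,133.50. Plan pays €2,456 − €368.40 = €2,087.60.
Claim 3 — €6,445: 15% coinsurance on €6,445 = €966.75. OOP would hit €2,100.25 > €1,350, so the cap limits the patient to €1,350 − €1,133.50 = €216.50. Plan pays €6,445 − €216.50 = €6,228.50.

€6,228.50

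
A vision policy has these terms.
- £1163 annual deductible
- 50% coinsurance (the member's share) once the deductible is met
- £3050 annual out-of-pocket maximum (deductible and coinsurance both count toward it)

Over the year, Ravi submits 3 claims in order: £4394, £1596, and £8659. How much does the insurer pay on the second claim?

£1324.50

#1 (£4394): deductible takes £1163, £3231 remains; member's 50% is £1615.50. Member owes £2778.50 (running OOP £2778.50). Insurer: £4394 − £2778.50 = £1615.50.
#2 (£1596): deductible met; 50% of £1596 = £798. OOP would hit £3576.50 > £3050, so the cap limits the member to £3050 − £2778.50 = £271.50. Insurer: £1596 − £271.50 = £1324.50.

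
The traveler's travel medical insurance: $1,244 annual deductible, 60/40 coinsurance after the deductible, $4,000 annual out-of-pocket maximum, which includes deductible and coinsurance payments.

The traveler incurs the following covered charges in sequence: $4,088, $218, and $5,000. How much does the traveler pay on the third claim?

Claim 1 ($4,088): $1,244 finishes the deductible; $2,844 goes to coinsurance; traveler's 40% is $1,137.60. Cost to traveler: $2,381.60. OOP to date $2,381.60.
Claim 2 ($218): deductible met; 40% of $218 = $87.20. Traveler owes $87.20 (running OOP $2,468.80).
Claim 3 ($5,000): deductible met; 40% of $5,000 = $2,000. OOP would hit $4,468.80 > $4,000, so the cap limits the traveler to $4,000 − $2,468.80 = $1,531.20.

$1,531.20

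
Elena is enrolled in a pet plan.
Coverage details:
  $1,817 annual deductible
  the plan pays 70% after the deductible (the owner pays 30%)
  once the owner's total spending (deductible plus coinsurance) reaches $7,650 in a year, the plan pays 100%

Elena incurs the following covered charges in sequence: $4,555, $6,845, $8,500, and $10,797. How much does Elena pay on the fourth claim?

$408.10

Claim 1 — $4,555: $1,817 to deductible, leaving $2,738; 30% of $2,738 = $821.40. Owner pays $2,638.40; OOP now $2,638.40.
Claim 2 — $6,845: deductible already satisfied, so owner's share is 30% × $6,845 = $2,053.50. Owner pays $2,053.50; OOP now $4,691.90.
Claim 3 — $8,500: deductible already satisfied, so owner's share is 30% × $8,500 = $2,550. Cost to owner: $2,550. OOP to date $7,241.90.
Claim 4 — $10,797: deductible already satisfied, so owner's share is 30% × $10,797 = $3,239.10. OOP would hit $10,481 > $7,650, so the cap limits the owner to $7,650 − $7,241.90 = $408.10.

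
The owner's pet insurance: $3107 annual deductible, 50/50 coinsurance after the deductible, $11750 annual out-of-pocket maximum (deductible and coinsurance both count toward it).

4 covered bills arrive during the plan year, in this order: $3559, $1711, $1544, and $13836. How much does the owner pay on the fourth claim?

$6789.50

Bill 1, $3559: $3107 to deductible, leaving $452; 50% of $452 = $226. Owner owes $3333 (running OOP $3333).
Bill 2, $1711: deductible already satisfied, so owner's share is 50% × $1711 = $855.50. Cost to owner: $855.50. OOP to date $4188.50.
Bill 3, $1544: 50% coinsurance on $1544 = $772. Owner pays $772; OOP now $4960.50.
Bill 4, $13836: 50% coinsurance on $13836 = $6918. That would push OOP to $11878.50, over the $11750 cap, so owner pays $11750 − $4960.50 = $6789.50.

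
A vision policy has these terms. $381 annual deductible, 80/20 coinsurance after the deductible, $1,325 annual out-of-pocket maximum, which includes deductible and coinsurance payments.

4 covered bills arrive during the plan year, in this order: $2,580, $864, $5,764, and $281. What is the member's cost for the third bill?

Claim 1 ($2,580): $381 finishes the deductible; $2,199 goes to coinsurance; 20% of $2,199 = $439.80. Cost to member: $820.80. OOP to date $820.80.
Claim 2 ($864): deductible met; 20% of $864 = $172.80. Member pays $172.80; OOP now $993.60.
Claim 3 ($5,764): deductible already satisfied, so member's share is 20% × $5,764 = $1,152.80. That would push OOP to $2,146.40, over the $1,325 cap, so member pays $1,325 − $993.60 = $331.40.

$331.40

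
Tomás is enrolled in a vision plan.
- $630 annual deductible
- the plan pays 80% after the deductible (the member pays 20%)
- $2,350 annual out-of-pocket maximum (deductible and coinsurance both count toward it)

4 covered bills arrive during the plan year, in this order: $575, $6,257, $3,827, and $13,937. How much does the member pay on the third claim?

$479.60

Bill 1, $575: fully absorbed by the deductible. Member pays $575; OOP now $575.
Bill 2, $6,257: deductible takes $55, $6,202 remains; 20% of $6,202 = $1,240.40. Member pays $1,295.40; OOP now $1,870.40.
Bill 3, $3,827: deductible met; 20% of $3,827 = $765.40. Adding that to $1,870.40 gives $2,635.80, past the $2,350 cap; member pays only $2,350 − $1,870.40 = $479.60.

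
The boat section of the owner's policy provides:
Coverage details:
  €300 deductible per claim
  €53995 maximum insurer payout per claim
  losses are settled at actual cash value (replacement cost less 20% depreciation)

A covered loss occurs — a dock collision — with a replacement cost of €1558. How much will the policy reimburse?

At 20% depreciation, ACV = €1558 − €311.60 = €1246.40.
Subtract the deductible: €1246.40 − €300 = €946.40.
€946.40 is within the €53995 limit, so the insurer pays €946.40.

€946.40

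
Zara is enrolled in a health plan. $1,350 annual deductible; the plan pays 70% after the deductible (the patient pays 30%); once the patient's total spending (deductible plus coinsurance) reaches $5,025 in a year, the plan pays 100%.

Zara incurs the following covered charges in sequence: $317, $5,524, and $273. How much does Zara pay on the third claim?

$81.90

Claim 1 ($317): entire amount goes to the deductible. Cost to patient: $317. OOP to date $317.
Claim 2 ($5,524): $1,033 finishes the deductible; $4,491 goes to coinsurance; coinsurance $4,491 × 30% = $1,347.30. Patient pays $2,380.30; OOP now $2,697.30.
Claim 3 ($273): deductible met; 30% of $273 = $81.90. Patient pays $81.90; OOP now $2,779.20.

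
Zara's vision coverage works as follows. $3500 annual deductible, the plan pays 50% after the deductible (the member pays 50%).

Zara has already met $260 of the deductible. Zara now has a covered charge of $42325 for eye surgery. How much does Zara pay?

$22782.50

$260 of the $3500 deductible is already met, leaving $3240.
After the $3240 deductible portion, $42325 − $3240 = $39085 is subject to coinsurance.
Member's 50% share of $39085 is $19542.50.
That puts the member's cost at $3240 + $19542.50 = $22782.50.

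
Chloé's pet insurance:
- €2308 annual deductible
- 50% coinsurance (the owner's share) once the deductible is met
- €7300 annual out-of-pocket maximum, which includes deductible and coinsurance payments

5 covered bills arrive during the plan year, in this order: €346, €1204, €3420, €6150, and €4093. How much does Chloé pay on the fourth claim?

€3075

Claim 1 — €346: fully absorbed by the deductible. Owner owes €346 (running OOP €346).
Claim 2 — €1204: entire amount goes to the deductible. Owner owes €1204 (running OOP €1550).
Claim 3 — €3420: €758 to deductible, leaving €2662; owner's 50% is €1331. Owner pays €2089; OOP now €3639.
Claim 4 — €6150: 50% coinsurance on €6150 = €3075. Cost to owner: €3075. OOP to date €6714.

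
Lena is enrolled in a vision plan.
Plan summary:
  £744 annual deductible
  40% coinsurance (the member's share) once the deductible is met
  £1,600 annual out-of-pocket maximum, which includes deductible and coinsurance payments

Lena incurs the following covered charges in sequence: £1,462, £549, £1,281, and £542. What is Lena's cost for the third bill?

Claim 1 (£1,462): £744 finishes the deductible; £718 goes to coinsurance; coinsurance £718 × 40% = £287.20. Cost to member: £1,031.20. OOP to date £1,031.20.
Claim 2 (£549): deductible already satisfied, so member's share is 40% × £549 = £219.60. Cost to member: £219.60. OOP to date £1,250.80.
Claim 3 (£1,281): deductible met; 40% of £1,281 = £512.40. That would push OOP to £1,763.20, over the £1,600 cap, so member pays £1,600 − £1,250.80 = £349.20.

£349.20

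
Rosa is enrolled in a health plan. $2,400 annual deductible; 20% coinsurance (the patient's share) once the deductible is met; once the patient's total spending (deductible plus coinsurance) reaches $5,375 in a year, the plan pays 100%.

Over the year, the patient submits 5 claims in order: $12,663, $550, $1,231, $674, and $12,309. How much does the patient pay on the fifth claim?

$431.40

#1 ($12,663): $2,400 finishes the deductible; $10,263 goes to coinsurance; coinsurance $10,263 × 20% = $2,052.60. Patient owes $4,452.60 (running OOP $4,452.60).
#2 ($550): deductible met; 20% of $550 = $110. Patient pays $110; OOP now $4,562.60.
#3 ($1,231): 20% coinsurance on $1,231 = $246.20. Patient pays $246.20; OOP now $4,808.80.
#4 ($674): deductible met; 20% of $674 = $134.80. Patient owes $134.80 (running OOP $4,943.60).
#5 ($12,309): deductible already satisfied, so patient's share is 20% × $12,309 = $2,461.80. OOP would hit $7,405.40 > $5,375, so the cap limits the patient to $5,375 − $4,943.60 = $431.40.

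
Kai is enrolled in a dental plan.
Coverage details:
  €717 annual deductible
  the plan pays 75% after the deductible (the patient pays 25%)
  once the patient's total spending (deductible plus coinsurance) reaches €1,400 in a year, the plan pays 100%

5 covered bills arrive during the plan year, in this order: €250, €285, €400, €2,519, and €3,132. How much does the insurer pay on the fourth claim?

Claim 1 — €250: all of it applies to the deductible. Cost to patient: €250. OOP to date €250. Plan pays €250 − €250 = €0.
Claim 2 — €285: entire amount goes to the deductible. Patient owes €285 (running OOP €535). Insurer: €285 − €285 = €0.
Claim 3 — €400: €182 to deductible, leaving €218; coinsurance €218 × 25% = €54.50. Patient pays €236.50; OOP now €771.50. Insurer: €400 − €236.50 = €163.50.
Claim 4 — €2,519: deductible met; 25% of €2,519 = €629.75. That would push OOP to €1,401.25, over the €1,400 cap, so patient pays €1,400 − €771.50 = €628.50. Insurer: €2,519 − €628.50 = €1,890.50.

€1,890.50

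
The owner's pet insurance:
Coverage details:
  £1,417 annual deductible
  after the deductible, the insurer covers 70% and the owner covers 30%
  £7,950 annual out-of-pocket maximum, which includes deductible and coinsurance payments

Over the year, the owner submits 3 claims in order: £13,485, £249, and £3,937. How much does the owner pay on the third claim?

Bill 1, £13,485: £1,417 to deductible, leaving £12,068; 30% of £12,068 = £3,620.40. Cost to owner: £5,037.40. OOP to date £5,037.40.
Bill 2, £249: deductible met; 30% of £249 = £74.70. Cost to owner: £74.70. OOP to date £5,112.10.
Bill 3, £3,937: deductible already satisfied, so owner's share is 30% × £3,937 = £1,181.10. Owner owes £1,181.10 (running OOP £6,293.20).

£1,181.10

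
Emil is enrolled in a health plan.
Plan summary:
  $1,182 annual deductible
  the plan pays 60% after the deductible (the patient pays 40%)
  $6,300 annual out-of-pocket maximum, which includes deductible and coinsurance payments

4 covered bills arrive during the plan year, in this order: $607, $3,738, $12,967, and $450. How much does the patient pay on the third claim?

$3,852.80

Claim 1 — $607: entire amount goes to the deductible. Patient pays $607; OOP now $607.
Claim 2 — $3,738: $575 to deductible, leaving $3,163; 40% of $3,163 = $1,265.20. Cost to patient: $1,840.20. OOP to date $2,447.20.
Claim 3 — $12,967: deductible met; 40% of $12,967 = $5,186.80. OOP would hit $7,634 > $6,300, so the cap limits the patient to $6,300 − $2,447.20 = $3,852.80.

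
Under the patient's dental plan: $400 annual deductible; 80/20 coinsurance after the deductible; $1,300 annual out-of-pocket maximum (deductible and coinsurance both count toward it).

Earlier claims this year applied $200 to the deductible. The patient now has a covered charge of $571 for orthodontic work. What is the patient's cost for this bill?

$274.20

$200 of the $400 deductible is already met, leaving $200.
That leaves $571 − $200 = $371 for coinsurance.
Patient's 20% share of $371 is $74.20.
That puts the patient's cost at $200 + $74.20 = $274.20 before any cap.
Cumulative spending $200 + $274.20 = $474.20 stays under the $1,300 maximum.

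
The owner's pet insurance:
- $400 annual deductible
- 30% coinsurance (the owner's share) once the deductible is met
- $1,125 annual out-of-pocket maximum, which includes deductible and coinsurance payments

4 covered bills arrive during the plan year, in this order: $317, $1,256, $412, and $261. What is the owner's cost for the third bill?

Bill 1, $317: entire amount goes to the deductible. Cost to owner: $317. OOP to date $317.
Bill 2, $1,256: $83 finishes the deductible; $1,173 goes to coinsurance; coinsurance $1,173 × 30% = $351.90. Owner pays $434.90; OOP now $751.90.
Bill 3, $412: deductible met; 30% of $412 = $123.60. Owner pays $123.60; OOP now $875.50.

$123.60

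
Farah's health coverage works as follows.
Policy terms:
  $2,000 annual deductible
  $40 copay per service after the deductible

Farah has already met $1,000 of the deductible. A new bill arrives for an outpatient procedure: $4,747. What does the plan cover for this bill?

$3,707

Deductible still to meet: $2,000 − $1,000 = $1,000.
That leaves $4,747 − $1,000 = $3,747 for the copay.
Copay on this service: $40.
That puts the patient's cost at $1,000 + $40 = $1,040.
The plan picks up $4,747 − $1,040 = $3,707.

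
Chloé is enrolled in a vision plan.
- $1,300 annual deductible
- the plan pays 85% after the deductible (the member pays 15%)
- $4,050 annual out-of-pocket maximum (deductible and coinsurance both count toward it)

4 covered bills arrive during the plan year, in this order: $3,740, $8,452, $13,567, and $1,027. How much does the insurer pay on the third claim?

#1 ($3,740): $1,300 finishes the deductible; $2,440 goes to coinsurance; coinsurance $2,440 × 15% = $366. Member owes $1,666 (running OOP $1,666). Plan pays $3,740 − $1,666 = $2,074.
#2 ($8,452): deductible met; 15% of $8,452 = $1,267.80. Member pays $1,267.80; OOP now $2,933.80. Plan pays $8,452 − $1,267.80 = $7,184.20.
#3 ($13,567): deductible met; 15% of $13,567 = $2,035.05. OOP would hit $4,968.85 > $4,050, so the cap limits the member to $4,050 − $2,933.80 = $1,116.20. Insurer: $13,567 − $1,116.20 = $12,450.80.

$12,450.80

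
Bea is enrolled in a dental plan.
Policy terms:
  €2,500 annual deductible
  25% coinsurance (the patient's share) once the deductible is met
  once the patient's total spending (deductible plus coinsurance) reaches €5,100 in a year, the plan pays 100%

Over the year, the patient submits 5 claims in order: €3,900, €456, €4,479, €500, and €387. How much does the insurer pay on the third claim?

#1 (€3,900): €2,500 finishes the deductible; €1,400 goes to coinsurance; coinsurance €1,400 × 25% = €350. Patient pays €2,850; OOP now €2,850. Plan pays €3,900 − €2,850 = €1,050.
#2 (€456): 25% coinsurance on €456 = €114. Patient owes €114 (running OOP €2,964). Insurer: €456 − €114 = €342.
#3 (€4,479): 25% coinsurance on €4,479 = €1,119.75. Patient owes €1,119.75 (running OOP €4,083.75). Insurer: €4,479 − €1,119.75 = €3,359.25.

€3,359.25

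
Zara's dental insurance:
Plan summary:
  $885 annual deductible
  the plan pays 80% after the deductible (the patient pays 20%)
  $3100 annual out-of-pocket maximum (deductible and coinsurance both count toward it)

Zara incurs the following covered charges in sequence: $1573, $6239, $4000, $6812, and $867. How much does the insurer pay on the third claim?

Bill 1, $1573: $885 to deductible, leaving $688; coinsurance $688 × 20% = $137.60. Patient pays $1022.60; OOP now $1022.60. Insurer: $1573 − $1022.60 = $550.40.
Bill 2, $6239: deductible met; 20% of $6239 = $1247.80. Patient pays $1247.80; OOP now $2270.40. Plan pays $6239 − $1247.80 = $4991.20.
Bill 3, $4000: deductible already satisfied, so patient's share is 20% × $4000 = $800. Patient pays $800; OOP now $3070.40. Insurer: $4000 − $800 = $3200.

$3200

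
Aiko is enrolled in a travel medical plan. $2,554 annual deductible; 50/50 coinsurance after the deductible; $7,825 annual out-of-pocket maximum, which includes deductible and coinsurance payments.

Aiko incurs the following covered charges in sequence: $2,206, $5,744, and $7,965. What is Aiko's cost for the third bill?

$2,573

Claim 1 — $2,206: entire amount goes to the deductible. Cost to traveler: $2,206. OOP to date $2,206.
Claim 2 — $5,744: $348 finishes the deductible; $5,396 goes to coinsurance; traveler's 50% is $2,698. Traveler pays $3,046; OOP now $5,252.
Claim 3 — $7,965: deductible already satisfied, so traveler's share is 50% × $7,965 = $3,982.50. That would push OOP to $9,234.50, over the $7,825 cap, so traveler pays $7,825 − $5,252 = $2,573.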